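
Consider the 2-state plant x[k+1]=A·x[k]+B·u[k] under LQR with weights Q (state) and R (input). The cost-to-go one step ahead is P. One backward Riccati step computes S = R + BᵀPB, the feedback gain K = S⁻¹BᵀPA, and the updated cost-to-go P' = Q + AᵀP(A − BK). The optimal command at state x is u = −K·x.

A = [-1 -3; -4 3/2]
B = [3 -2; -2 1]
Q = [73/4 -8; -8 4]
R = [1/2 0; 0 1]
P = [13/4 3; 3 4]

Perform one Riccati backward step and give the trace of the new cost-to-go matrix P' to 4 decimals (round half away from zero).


BᵀP = [3.7500 1.0000; -3.5000 -2.0000]
S = R + BᵀPB = [1/2 0; 0 1] + [9.2500 -6.5000; -6.5000 5.0000] = [9.7500 -6.5000; -6.5000 6.0000]
BᵀPA = [-7.7500 -9.7500; 11.5000 7.5000]
K = S⁻¹·BᵀPA = [1.7385 -0.6000; 3.8000 0.6000]
A−BK = [1.3846 0.0000; -4.3231 -0.3000]
AᵀP(A−BK) = [61.0231 5.7000; 5.7000 0.9000]
P' = Q + AᵀP(A−BK) = [79.2731 -2.3000; -2.3000 4.9000]
tr(P') = 84.1731

84.1731


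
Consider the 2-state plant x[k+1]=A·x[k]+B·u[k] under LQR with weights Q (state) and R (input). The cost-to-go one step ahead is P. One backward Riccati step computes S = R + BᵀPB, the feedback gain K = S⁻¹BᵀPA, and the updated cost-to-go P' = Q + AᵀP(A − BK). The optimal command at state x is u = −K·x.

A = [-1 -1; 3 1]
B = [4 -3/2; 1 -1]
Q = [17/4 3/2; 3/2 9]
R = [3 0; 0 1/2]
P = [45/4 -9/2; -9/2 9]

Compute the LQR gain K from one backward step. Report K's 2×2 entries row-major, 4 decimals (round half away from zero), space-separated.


BᵀP = [40.5000 -9.0000; -12.3750 -2.2500]
S = R + BᵀPB = [3 0; 0 1/2] + [153.0000 -51.7500; -51.7500 20.8125] = [156.0000 -51.7500; -51.7500 21.3125]
BᵀPA = [-67.5000 -49.5000; 5.6250 10.1250]
K = S⁻¹·BᵀPA = [-1.7744 -0.8211; -4.0447 -1.5187]
A−BK = [0.0307 0.0064; 0.7298 0.3024]
AᵀP(A−BK) = [22.2273 9.3679; 9.3679 3.9820]
P' = Q + AᵀP(A−BK) = [26.4773 10.8679; 10.8679 12.9820]
tr(P') = 39.4593

-1.7744 -0.8211 -4.0447 -1.5187


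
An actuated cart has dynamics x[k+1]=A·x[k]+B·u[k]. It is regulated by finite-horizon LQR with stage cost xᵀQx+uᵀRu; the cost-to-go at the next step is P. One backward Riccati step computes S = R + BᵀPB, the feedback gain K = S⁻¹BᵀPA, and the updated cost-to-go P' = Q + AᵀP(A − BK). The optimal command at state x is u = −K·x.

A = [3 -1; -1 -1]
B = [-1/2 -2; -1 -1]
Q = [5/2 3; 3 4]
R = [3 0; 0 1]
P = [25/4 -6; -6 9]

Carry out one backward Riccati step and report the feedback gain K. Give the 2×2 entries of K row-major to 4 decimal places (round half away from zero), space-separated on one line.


BᵀP = [2.8750 -6.0000; -6.5000 3.0000]
S = R + BᵀPB = [3 0; 0 1] + [4.5625 0.2500; 0.2500 10.0000] = [7.5625 0.2500; 0.2500 11.0000]
BᵀPA = [14.6250 3.1250; -22.5000 3.5000]
K = S⁻¹·BᵀPA = [2.0030 0.4030; -2.0910 0.3090]
A−BK = [-0.1805 -0.1805; -1.0880 -0.2880]
AᵀP(A−BK) = [24.9090 3.3090; 3.3090 0.9090]
P' = Q + AᵀP(A−BK) = [27.4090 6.3090; 6.3090 4.9090]
tr(P') = 32.3180

2.0030 0.4030 -2.0910 0.3090


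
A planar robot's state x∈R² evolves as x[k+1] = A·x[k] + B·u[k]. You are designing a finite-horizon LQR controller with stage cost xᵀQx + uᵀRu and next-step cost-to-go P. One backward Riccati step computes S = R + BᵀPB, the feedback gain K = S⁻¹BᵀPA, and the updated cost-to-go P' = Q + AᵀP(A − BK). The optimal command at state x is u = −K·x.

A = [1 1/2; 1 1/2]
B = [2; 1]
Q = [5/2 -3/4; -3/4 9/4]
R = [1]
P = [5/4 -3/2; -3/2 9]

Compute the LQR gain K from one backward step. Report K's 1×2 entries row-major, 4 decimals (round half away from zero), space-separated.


BᵀP = [1.0000 6.0000]
S = R + BᵀPB = [1] + [8.0000] = [9.0000]
BᵀPA = [7.0000 3.5000]
K = S⁻¹·BᵀPA = [0.7778 0.3889]
A−BK = [-0.5556 -0.2778; 0.2222 0.1111]
AᵀP(A−BK) = [1.8056 0.9028; 0.9028 0.4514]
P' = Q + AᵀP(A−BK) = [4.3056 0.1528; 0.1528 2.7014]
tr(P') = 7.0069

0.7778 0.3889


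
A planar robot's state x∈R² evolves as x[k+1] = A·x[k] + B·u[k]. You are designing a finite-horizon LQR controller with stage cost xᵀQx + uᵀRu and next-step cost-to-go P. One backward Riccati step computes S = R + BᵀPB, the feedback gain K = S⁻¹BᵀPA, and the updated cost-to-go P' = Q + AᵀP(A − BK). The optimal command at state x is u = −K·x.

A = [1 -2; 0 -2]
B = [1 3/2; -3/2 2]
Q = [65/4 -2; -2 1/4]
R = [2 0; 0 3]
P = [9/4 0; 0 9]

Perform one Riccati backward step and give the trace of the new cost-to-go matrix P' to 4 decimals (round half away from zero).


20.6072

BᵀP = [2.2500 -13.5000; 3.3750 18.0000]
S = R + BᵀPB = [2 0; 0 3] + [22.5000 -23.6250; -23.6250 41.0625] = [24.5000 -23.6250; -23.6250 44.0625]
BᵀPA = [2.2500 22.5000; 3.3750 -42.7500]
K = S⁻¹·BᵀPA = [0.3431 -0.0356; 0.2605 -0.9893]
A−BK = [0.2661 -0.4804; -0.0065 -0.0748]
AᵀP(A−BK) = [0.5988 -1.0810; -1.0810 3.5084]
P' = Q + AᵀP(A−BK) = [16.8488 -3.0810; -3.0810 3.7584]
tr(P') = 20.6072


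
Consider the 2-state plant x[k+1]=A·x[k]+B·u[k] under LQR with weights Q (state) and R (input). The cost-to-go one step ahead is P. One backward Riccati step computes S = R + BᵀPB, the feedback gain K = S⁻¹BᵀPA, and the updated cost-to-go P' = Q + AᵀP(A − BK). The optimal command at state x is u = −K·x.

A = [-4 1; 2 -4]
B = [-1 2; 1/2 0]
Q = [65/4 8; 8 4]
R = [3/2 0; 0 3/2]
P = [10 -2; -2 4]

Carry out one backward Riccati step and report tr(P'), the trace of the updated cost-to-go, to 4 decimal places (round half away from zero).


68.2500

BᵀP = [-11.0000 4.0000; 20.0000 -4.0000]
S = R + BᵀPB = [3/2 0; 0 3/2] + [13.0000 -22.0000; -22.0000 40.0000] = [14.5000 -22.0000; -22.0000 41.5000]
BᵀPA = [52.0000 -27.0000; -88.0000 36.0000]
K = S⁻¹·BᵀPA = [1.8854 -2.7898; -1.1210 -0.6115]
A−BK = [0.1274 -0.5669; 1.0573 -2.6051]
AᵀP(A−BK) = [11.3121 -16.7389; -16.7389 36.6879]
P' = Q + AᵀP(A−BK) = [27.5621 -8.7389; -8.7389 40.6879]
tr(P') = 68.2500


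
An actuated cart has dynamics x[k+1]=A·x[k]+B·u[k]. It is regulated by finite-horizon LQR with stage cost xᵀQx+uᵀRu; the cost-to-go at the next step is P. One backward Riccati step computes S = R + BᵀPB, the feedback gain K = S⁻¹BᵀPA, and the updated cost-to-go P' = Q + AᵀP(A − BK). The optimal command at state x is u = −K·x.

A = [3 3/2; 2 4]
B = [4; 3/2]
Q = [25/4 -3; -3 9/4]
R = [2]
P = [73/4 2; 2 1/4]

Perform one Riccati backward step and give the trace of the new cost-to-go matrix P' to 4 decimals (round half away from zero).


BᵀP = [76.0000 8.3750]
S = R + BᵀPB = [2] + [316.5625] = [318.5625]
BᵀPA = [244.7500 147.5000]
K = S⁻¹·BᵀPA = [0.7683 0.4630]
A−BK = [-0.0732 -0.3521; 0.8476 3.3055]
AᵀP(A−BK) = [1.2098 0.8015; 0.8015 0.7674]
P' = Q + AᵀP(A−BK) = [7.4598 -2.1985; -2.1985 3.0174]
tr(P') = 10.4772

10.4772


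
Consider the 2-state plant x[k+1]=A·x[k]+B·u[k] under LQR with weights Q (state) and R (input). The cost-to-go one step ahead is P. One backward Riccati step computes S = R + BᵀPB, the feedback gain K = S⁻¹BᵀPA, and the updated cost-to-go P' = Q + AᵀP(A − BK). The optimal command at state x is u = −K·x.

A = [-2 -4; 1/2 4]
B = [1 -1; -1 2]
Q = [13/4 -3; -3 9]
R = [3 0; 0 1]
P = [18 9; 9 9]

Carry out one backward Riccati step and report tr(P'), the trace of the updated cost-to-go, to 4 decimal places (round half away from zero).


BᵀP = [9.0000 0.0000; 0.0000 9.0000]
S = R + BᵀPB = [3 0; 0 1] + [9.0000 -9.0000; -9.0000 18.0000] = [12.0000 -9.0000; -9.0000 19.0000]
BᵀPA = [-18.0000 -36.0000; 4.5000 36.0000]
K = S⁻¹·BᵀPA = [-2.0510 -2.4490; -0.7347 0.7347]
A−BK = [-0.6837 -0.8163; -0.0816 0.0816]
AᵀP(A−BK) = [22.6378 24.6122; 24.6122 29.3878]
P' = Q + AᵀP(A−BK) = [25.8878 21.6122; 21.6122 38.3878]
tr(P') = 64.2755

64.2755


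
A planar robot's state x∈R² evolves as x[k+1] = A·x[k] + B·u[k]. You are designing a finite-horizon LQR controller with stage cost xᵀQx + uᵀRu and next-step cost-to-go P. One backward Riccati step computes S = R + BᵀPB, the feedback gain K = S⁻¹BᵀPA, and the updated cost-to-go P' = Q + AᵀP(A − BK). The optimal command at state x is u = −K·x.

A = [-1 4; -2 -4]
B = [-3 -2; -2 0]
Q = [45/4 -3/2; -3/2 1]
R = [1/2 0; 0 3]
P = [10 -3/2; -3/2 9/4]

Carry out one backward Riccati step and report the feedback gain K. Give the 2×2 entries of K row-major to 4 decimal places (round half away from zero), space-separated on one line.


0.6882 0.5506 -0.5387 -2.8309

BᵀP = [-27.0000 0.0000; -20.0000 3.0000]
S = R + BᵀPB = [1/2 0; 0 3] + [81.0000 54.0000; 54.0000 40.0000] = [81.5000 54.0000; 54.0000 43.0000]
BᵀPA = [27.0000 -108.0000; 14.0000 -92.0000]
K = S⁻¹·BᵀPA = [0.6882 0.5506; -0.5387 -2.8309]
A−BK = [-0.0127 -0.0102; -0.6236 -2.8989]
AᵀP(A−BK) = [1.9601 8.7681; 8.7681 43.0144]
P' = Q + AᵀP(A−BK) = [13.2101 7.2681; 7.2681 44.0144]
tr(P') = 57.2245


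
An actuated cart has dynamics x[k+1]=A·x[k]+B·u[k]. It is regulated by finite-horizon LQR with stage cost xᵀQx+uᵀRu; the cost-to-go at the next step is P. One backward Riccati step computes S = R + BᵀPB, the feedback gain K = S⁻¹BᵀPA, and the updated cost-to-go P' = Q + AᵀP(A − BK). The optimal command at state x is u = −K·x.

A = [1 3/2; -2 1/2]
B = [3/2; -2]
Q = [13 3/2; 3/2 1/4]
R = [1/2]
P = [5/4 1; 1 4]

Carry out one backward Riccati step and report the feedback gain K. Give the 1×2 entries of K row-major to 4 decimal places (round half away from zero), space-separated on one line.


0.9671 -0.2582

BᵀP = [-0.1250 -6.5000]
S = R + BᵀPB = [1/2] + [12.8125] = [13.3125]
BᵀPA = [12.8750 -3.4375]
K = S⁻¹·BᵀPA = [0.9671 -0.2582]
A−BK = [-0.4507 1.8873; -0.0657 -0.0164]
AᵀP(A−BK) = [0.7981 -1.3005; -1.3005 4.4249]
P' = Q + AᵀP(A−BK) = [13.7981 0.1995; 0.1995 4.6749]
tr(P') = 18.4730


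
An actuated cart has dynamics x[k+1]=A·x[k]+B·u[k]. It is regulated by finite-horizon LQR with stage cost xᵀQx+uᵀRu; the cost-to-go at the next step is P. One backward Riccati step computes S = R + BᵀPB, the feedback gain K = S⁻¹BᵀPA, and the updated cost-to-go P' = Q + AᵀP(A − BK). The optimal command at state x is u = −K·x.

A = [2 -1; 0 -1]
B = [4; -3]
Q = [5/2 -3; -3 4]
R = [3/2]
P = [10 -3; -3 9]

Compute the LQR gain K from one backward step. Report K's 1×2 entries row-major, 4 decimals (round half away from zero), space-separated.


BᵀP = [49.0000 -39.0000]
S = R + BᵀPB = [3/2] + [313.0000] = [314.5000]
BᵀPA = [98.0000 -10.0000]
K = S⁻¹·BᵀPA = [0.3116 -0.0318]
A−BK = [0.7536 -0.8728; 0.9348 -1.0954]
AᵀP(A−BK) = [9.4626 -10.8839; -10.8839 12.6820]
P' = Q + AᵀP(A−BK) = [11.9626 -13.8839; -13.8839 16.6820]
tr(P') = 28.6447

0.3116 -0.0318


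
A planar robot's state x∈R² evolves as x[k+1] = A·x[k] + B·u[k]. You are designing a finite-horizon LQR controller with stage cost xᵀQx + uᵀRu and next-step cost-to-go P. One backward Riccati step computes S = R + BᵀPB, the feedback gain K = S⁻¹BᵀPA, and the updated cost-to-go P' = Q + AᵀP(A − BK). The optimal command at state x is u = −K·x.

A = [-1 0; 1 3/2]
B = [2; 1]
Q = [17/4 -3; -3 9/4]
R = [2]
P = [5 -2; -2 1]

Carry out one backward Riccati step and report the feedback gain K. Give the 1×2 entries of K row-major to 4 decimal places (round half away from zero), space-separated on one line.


-0.7333 -0.3000

BᵀP = [8.0000 -3.0000]
S = R + BᵀPB = [2] + [13.0000] = [15.0000]
BᵀPA = [-11.0000 -4.5000]
K = S⁻¹·BᵀPA = [-0.7333 -0.3000]
A−BK = [0.4667 0.6000; 1.7333 1.8000]
AᵀP(A−BK) = [1.9333 1.2000; 1.2000 0.9000]
P' = Q + AᵀP(A−BK) = [6.1833 -1.8000; -1.8000 3.1500]
tr(P') = 9.3333


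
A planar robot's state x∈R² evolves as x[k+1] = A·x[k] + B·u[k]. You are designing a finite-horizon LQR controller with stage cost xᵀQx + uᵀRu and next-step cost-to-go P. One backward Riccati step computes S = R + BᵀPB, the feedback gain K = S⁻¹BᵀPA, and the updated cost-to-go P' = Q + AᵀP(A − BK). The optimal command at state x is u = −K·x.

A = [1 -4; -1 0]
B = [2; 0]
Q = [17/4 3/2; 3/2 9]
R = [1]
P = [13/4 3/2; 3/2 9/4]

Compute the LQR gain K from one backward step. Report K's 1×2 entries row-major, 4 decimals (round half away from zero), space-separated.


0.2500 -1.8571

BᵀP = [6.5000 3.0000]
S = R + BᵀPB = [1] + [13.0000] = [14.0000]
BᵀPA = [3.5000 -26.0000]
K = S⁻¹·BᵀPA = [0.2500 -1.8571]
A−BK = [0.5000 -0.2857; -1.0000 0.0000]
AᵀP(A−BK) = [1.6250 -0.5000; -0.5000 3.7143]
P' = Q + AᵀP(A−BK) = [5.8750 1.0000; 1.0000 12.7143]
tr(P') = 18.5893


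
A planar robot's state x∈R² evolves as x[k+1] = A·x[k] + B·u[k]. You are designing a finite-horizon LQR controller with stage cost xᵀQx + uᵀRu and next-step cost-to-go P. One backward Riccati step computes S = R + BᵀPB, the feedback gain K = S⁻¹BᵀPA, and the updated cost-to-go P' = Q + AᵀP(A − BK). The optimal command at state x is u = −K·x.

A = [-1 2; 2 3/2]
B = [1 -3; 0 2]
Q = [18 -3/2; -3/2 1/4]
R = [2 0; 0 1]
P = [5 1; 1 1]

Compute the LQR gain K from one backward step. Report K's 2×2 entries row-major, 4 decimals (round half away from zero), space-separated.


BᵀP = [5.0000 1.0000; -13.0000 -1.0000]
S = R + BᵀPB = [2 0; 0 1] + [5.0000 -13.0000; -13.0000 37.0000] = [7.0000 -13.0000; -13.0000 38.0000]
BᵀPA = [-3.0000 11.5000; 11.0000 -27.5000]
K = S⁻¹·BᵀPA = [0.2990 0.8196; 0.3918 -0.4433]
A−BK = [-0.1237 -0.1495; 1.2165 2.3866]
AᵀP(A−BK) = [1.5876 2.8351; 2.8351 6.6340]
P' = Q + AᵀP(A−BK) = [19.5876 1.3351; 1.3351 6.8840]
tr(P') = 26.4716

0.2990 0.8196 0.3918 -0.4433


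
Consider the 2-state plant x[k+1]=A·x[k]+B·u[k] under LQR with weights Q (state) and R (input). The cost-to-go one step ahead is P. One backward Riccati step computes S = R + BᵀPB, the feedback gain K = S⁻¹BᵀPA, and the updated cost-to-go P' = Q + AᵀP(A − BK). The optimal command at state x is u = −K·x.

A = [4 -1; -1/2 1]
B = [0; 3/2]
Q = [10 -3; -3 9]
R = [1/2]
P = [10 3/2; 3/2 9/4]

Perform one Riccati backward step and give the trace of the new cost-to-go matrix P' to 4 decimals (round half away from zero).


172.9719

BᵀP = [2.2500 3.3750]
S = R + BᵀPB = [1/2] + [5.0625] = [5.5625]
BᵀPA = [7.3125 1.1250]
K = S⁻¹·BᵀPA = [1.3146 0.2022]
A−BK = [4.0000 -1.0000; -2.4719 0.6966]
AᵀP(A−BK) = [144.9494 -35.8539; -35.8539 9.0225]
P' = Q + AᵀP(A−BK) = [154.9494 -38.8539; -38.8539 18.0225]
tr(P') = 172.9719


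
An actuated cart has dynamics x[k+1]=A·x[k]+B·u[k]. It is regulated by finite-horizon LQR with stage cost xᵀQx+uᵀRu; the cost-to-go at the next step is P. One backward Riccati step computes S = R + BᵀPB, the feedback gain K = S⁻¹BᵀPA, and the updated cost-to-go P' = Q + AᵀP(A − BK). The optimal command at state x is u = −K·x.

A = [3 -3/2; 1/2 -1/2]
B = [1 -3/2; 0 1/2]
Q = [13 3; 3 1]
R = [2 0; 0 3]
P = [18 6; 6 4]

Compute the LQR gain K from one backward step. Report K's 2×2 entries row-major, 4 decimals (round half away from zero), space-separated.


BᵀP = [18.0000 6.0000; -24.0000 -7.0000]
S = R + BᵀPB = [2 0; 0 3] + [18.0000 -24.0000; -24.0000 32.5000] = [20.0000 -24.0000; -24.0000 35.5000]
BᵀPA = [57.0000 -30.0000; -75.5000 39.5000]
K = S⁻¹·BᵀPA = [1.5784 -0.8731; -1.0597 0.5224]
A−BK = [-0.1679 0.1567; 1.0299 -0.7612]
AᵀP(A−BK) = [11.0261 -6.2910; -6.2910 3.6716]
P' = Q + AᵀP(A−BK) = [24.0261 -3.2910; -3.2910 4.6716]
tr(P') = 28.6978

1.5784 -0.8731 -1.0597 0.5224


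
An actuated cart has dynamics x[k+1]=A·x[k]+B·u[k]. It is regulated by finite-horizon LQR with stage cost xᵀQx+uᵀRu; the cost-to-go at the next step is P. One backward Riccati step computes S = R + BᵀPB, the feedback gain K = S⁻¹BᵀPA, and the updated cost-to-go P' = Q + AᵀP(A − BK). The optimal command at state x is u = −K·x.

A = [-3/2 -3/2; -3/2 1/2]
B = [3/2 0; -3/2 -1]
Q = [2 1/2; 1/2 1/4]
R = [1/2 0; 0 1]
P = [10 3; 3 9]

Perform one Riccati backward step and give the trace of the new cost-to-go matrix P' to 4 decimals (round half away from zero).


11.6865

BᵀP = [10.5000 -9.0000; -3.0000 -9.0000]
S = R + BᵀPB = [1/2 0; 0 1] + [29.2500 9.0000; 9.0000 9.0000] = [29.7500 9.0000; 9.0000 10.0000]
BᵀPA = [-2.2500 -20.2500; 18.0000 0.0000]
K = S⁻¹·BᵀPA = [-0.8522 -0.9353; 2.5670 0.8418]
A−BK = [-0.2217 -0.0970; -0.2113 -0.0612]
AᵀP(A−BK) = [8.1270 2.9931; 2.9931 1.3095]
P' = Q + AᵀP(A−BK) = [10.1270 3.4931; 3.4931 1.5595]
tr(P') = 11.6865


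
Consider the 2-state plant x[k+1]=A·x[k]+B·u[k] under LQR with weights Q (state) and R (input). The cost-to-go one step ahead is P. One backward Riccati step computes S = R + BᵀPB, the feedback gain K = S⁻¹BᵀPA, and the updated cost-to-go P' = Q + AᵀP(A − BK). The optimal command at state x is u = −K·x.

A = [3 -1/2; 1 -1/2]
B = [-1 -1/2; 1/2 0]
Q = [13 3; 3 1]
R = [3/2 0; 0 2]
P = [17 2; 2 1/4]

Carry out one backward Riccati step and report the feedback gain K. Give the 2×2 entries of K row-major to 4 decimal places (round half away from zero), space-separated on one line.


-2.5235 0.4520 -1.0099 0.1815

BᵀP = [-16.0000 -1.8750; -8.5000 -1.0000]
S = R + BᵀPB = [3/2 0; 0 2] + [15.0625 8.0000; 8.0000 4.2500] = [16.5625 8.0000; 8.0000 6.2500]
BᵀPA = [-49.8750 8.9375; -26.5000 4.7500]
K = S⁻¹·BᵀPA = [-2.5235 0.4520; -1.0099 0.1815]
A−BK = [-0.0285 0.0427; 2.2618 -0.7260]
AᵀP(A−BK) = [12.6271 -2.2740; -2.2740 0.4110]
P' = Q + AᵀP(A−BK) = [25.6271 0.7260; 0.7260 1.4110]
tr(P') = 27.0382


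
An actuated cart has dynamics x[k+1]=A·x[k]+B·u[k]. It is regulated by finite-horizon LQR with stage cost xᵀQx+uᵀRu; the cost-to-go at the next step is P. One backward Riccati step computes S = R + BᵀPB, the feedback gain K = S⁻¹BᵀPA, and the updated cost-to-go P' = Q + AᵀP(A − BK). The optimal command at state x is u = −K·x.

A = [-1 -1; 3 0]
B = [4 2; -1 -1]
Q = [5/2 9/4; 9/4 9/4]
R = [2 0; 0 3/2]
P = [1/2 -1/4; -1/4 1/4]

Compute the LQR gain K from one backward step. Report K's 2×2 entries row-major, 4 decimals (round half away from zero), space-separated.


-0.3333 -0.1393 -0.3333 -0.0945

BᵀP = [2.2500 -1.2500; 1.2500 -0.7500]
S = R + BᵀPB = [2 0; 0 3/2] + [10.2500 5.7500; 5.7500 3.2500] = [12.2500 5.7500; 5.7500 4.7500]
BᵀPA = [-6.0000 -2.2500; -3.5000 -1.2500]
K = S⁻¹·BᵀPA = [-0.3333 -0.1393; -0.3333 -0.0945]
A−BK = [1.0000 -0.2537; 2.3333 -0.2338]
AᵀP(A−BK) = [1.0833 0.0833; 0.0833 0.0684]
P' = Q + AᵀP(A−BK) = [3.5833 2.3333; 2.3333 2.3184]
tr(P') = 5.9017


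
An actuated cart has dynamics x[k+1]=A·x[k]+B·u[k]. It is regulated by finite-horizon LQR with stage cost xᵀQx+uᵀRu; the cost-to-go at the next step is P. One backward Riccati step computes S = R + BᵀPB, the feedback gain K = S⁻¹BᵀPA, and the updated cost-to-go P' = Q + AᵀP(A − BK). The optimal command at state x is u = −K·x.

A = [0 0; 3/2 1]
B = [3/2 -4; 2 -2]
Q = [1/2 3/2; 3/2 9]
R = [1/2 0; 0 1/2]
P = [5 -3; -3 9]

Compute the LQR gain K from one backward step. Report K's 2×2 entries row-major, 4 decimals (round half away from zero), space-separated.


BᵀP = [1.5000 13.5000; -14.0000 -6.0000]
S = R + BᵀPB = [1/2 0; 0 1/2] + [29.2500 -33.0000; -33.0000 68.0000] = [29.7500 -33.0000; -33.0000 68.5000]
BᵀPA = [20.2500 13.5000; -9.0000 -6.0000]
K = S⁻¹·BᵀPA = [1.1489 0.7659; 0.4221 0.2814]
A−BK = [-0.0350 -0.0233; 0.0464 0.0310]
AᵀP(A−BK) = [0.7843 0.5229; 0.5229 0.3486]
P' = Q + AᵀP(A−BK) = [1.2843 2.0229; 2.0229 9.3486]
tr(P') = 10.6329

1.1489 0.7659 0.4221 0.2814


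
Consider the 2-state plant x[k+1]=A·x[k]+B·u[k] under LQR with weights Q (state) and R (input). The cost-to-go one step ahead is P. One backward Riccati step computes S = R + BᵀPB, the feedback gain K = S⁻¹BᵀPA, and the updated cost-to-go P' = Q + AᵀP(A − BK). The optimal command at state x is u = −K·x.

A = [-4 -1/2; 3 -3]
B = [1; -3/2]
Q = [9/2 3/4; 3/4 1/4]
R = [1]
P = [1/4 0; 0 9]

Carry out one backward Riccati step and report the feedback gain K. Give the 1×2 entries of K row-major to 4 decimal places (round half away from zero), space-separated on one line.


BᵀP = [0.2500 -13.5000]
S = R + BᵀPB = [1] + [20.5000] = [21.5000]
BᵀPA = [-41.5000 40.3750]
K = S⁻¹·BᵀPA = [-1.9302 1.8779]
A−BK = [-2.0698 -2.3779; 0.1047 -0.1831]
AᵀP(A−BK) = [4.8953 -2.5669; -2.5669 5.2420]
P' = Q + AᵀP(A−BK) = [9.3953 -1.8169; -1.8169 5.4920]
tr(P') = 14.8874

-1.9302 1.8779


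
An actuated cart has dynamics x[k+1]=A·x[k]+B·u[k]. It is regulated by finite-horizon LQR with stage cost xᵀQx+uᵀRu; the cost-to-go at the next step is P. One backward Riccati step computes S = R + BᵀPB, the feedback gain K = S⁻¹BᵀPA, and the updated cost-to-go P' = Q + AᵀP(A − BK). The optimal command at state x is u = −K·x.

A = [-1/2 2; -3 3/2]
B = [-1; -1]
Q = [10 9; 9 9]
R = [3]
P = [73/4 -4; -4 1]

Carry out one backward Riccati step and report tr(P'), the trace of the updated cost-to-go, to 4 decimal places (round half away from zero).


31.1447

BᵀP = [-14.2500 3.0000]
S = R + BᵀPB = [3] + [11.2500] = [14.2500]
BᵀPA = [-1.8750 -24.0000]
K = S⁻¹·BᵀPA = [-0.1316 -1.6842]
A−BK = [-0.6316 0.3158; -3.1316 -0.1842]
AᵀP(A−BK) = [1.3158 1.0921; 1.0921 10.8289]
P' = Q + AᵀP(A−BK) = [11.3158 10.0921; 10.0921 19.8289]
tr(P') = 31.1447


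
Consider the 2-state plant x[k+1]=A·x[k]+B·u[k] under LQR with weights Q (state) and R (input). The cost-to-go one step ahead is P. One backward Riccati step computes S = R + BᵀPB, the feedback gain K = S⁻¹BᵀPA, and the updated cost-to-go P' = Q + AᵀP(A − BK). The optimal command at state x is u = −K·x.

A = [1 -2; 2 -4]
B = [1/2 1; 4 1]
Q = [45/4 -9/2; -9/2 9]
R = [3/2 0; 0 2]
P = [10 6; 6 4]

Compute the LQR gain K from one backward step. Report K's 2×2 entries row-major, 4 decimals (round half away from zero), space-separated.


0.5441 -1.0882 0.3529 -0.7059

BᵀP = [29.0000 19.0000; 16.0000 10.0000]
S = R + BᵀPB = [3/2 0; 0 2] + [90.5000 48.0000; 48.0000 26.0000] = [92.0000 48.0000; 48.0000 28.0000]
BᵀPA = [67.0000 -134.0000; 36.0000 -72.0000]
K = S⁻¹·BᵀPA = [0.5441 -1.0882; 0.3529 -0.7059]
A−BK = [0.3750 -0.7500; -0.5294 1.0588]
AᵀP(A−BK) = [0.8382 -1.6765; -1.6765 3.3529]
P' = Q + AᵀP(A−BK) = [12.0882 -6.1765; -6.1765 12.3529]
tr(P') = 24.4412


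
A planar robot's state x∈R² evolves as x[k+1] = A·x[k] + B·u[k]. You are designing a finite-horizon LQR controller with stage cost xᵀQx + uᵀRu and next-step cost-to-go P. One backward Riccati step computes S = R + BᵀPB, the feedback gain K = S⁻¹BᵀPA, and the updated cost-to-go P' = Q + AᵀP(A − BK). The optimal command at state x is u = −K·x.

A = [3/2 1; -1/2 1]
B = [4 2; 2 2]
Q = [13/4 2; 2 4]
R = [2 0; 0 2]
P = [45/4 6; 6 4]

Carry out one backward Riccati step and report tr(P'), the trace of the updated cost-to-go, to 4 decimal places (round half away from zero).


BᵀP = [57.0000 32.0000; 34.5000 20.0000]
S = R + BᵀPB = [2 0; 0 2] + [292.0000 178.0000; 178.0000 109.0000] = [294.0000 178.0000; 178.0000 111.0000]
BᵀPA = [69.5000 89.0000; 41.7500 54.5000]
K = S⁻¹·BᵀPA = [0.2979 0.1874; -0.1016 0.1905]
A−BK = [0.5116 -0.1305; -0.8926 0.2442]
AᵀP(A−BK) = [0.8497 -0.1016; -0.1016 0.1905]
P' = Q + AᵀP(A−BK) = [4.0997 1.8984; 1.8984 4.1905]
tr(P') = 8.2903

8.2903


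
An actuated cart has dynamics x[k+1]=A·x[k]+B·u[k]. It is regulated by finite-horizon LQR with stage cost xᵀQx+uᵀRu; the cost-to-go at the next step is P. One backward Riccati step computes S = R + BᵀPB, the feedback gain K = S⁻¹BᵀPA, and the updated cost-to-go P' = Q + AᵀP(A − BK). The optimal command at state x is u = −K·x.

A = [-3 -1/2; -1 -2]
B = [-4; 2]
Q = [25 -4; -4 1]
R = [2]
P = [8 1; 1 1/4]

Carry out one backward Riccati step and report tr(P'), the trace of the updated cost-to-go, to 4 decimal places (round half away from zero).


BᵀP = [-30.0000 -3.5000]
S = R + BᵀPB = [2] + [113.0000] = [115.0000]
BᵀPA = [93.5000 22.0000]
K = S⁻¹·BᵀPA = [0.8130 0.1913]
A−BK = [0.2522 0.2652; -2.6261 -2.3826]
AᵀP(A−BK) = [2.2304 1.1130; 1.1130 0.7913]
P' = Q + AᵀP(A−BK) = [27.2304 -2.8870; -2.8870 1.7913]
tr(P') = 29.0217

29.0217


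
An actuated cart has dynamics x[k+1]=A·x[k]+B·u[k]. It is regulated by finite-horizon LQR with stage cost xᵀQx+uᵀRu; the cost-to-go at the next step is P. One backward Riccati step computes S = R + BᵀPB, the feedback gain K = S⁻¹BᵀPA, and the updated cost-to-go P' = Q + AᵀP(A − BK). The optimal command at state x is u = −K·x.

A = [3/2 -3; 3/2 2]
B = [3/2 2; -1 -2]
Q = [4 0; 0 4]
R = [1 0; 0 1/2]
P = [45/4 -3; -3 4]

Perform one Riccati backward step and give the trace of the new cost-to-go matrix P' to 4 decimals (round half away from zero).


20.6561

BᵀP = [19.8750 -8.5000; 28.5000 -14.0000]
S = R + BᵀPB = [1 0; 0 1/2] + [38.3125 56.7500; 56.7500 85.0000] = [39.3125 56.7500; 56.7500 85.5000]
BᵀPA = [17.0625 -76.6250; 21.7500 -113.5000]
K = S⁻¹·BᵀPA = [1.5963 -0.7843; -0.8052 -0.8069]
A−BK = [0.7158 -0.2097; 1.4860 -0.3981]
AᵀP(A−BK) = [11.0875 -3.1926; -3.1926 1.5685]
P' = Q + AᵀP(A−BK) = [15.0875 -3.1926; -3.1926 5.5685]
tr(P') = 20.6561


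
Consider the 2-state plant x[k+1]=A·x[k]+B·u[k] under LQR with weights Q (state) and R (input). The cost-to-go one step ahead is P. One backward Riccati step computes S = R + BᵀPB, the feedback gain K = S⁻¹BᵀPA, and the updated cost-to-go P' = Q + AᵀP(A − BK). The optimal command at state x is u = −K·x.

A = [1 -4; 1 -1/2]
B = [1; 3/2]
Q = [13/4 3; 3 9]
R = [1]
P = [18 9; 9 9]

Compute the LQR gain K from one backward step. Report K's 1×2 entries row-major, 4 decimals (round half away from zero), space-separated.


0.8151 -2.0717

BᵀP = [31.5000 22.5000]
S = R + BᵀPB = [1] + [65.2500] = [66.2500]
BᵀPA = [54.0000 -137.2500]
K = S⁻¹·BᵀPA = [0.8151 -2.0717]
A−BK = [0.1849 -1.9283; -0.2226 2.6075]
AᵀP(A−BK) = [0.9849 -5.1283; -5.1283 41.9094]
P' = Q + AᵀP(A−BK) = [4.2349 -2.1283; -2.1283 50.9094]
tr(P') = 55.1443


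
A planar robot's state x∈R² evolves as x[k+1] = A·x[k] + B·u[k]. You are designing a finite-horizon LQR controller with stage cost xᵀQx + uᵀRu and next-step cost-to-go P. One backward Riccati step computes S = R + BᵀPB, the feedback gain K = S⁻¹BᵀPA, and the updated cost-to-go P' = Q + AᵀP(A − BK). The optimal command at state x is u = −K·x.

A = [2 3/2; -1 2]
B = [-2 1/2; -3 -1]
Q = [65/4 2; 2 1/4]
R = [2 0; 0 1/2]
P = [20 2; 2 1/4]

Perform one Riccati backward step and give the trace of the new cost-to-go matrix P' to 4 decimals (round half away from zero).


BᵀP = [-46.0000 -4.7500; 8.0000 0.7500]
S = R + BᵀPB = [2 0; 0 1/2] + [106.2500 -18.2500; -18.2500 3.2500] = [108.2500 -18.2500; -18.2500 3.7500]
BᵀPA = [-87.2500 -78.5000; 15.2500 13.5000]
K = S⁻¹·BᵀPA = [-0.6707 -0.6587; 0.8027 0.3945]
A−BK = [0.2573 -0.0146; -2.2093 0.4185]
AᵀP(A−BK) = [1.4923 1.0154; 1.0154 0.9691]
P' = Q + AᵀP(A−BK) = [17.7423 3.0154; 3.0154 1.2191]
tr(P') = 18.9614

18.9614


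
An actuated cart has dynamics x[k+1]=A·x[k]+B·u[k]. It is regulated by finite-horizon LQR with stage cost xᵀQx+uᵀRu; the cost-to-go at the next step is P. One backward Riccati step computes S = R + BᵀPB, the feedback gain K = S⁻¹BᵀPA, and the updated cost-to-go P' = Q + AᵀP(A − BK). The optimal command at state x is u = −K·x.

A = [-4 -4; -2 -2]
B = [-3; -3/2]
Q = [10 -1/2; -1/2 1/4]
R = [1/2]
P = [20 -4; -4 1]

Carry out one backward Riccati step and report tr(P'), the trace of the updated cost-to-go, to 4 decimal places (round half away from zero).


12.0217

BᵀP = [-54.0000 10.5000]
S = R + BᵀPB = [1/2] + [146.2500] = [146.7500]
BᵀPA = [195.0000 195.0000]
K = S⁻¹·BᵀPA = [1.3288 1.3288]
A−BK = [-0.0136 -0.0136; -0.0068 -0.0068]
AᵀP(A−BK) = [0.8859 0.8859; 0.8859 0.8859]
P' = Q + AᵀP(A−BK) = [10.8859 0.3859; 0.3859 1.1359]
tr(P') = 12.0217


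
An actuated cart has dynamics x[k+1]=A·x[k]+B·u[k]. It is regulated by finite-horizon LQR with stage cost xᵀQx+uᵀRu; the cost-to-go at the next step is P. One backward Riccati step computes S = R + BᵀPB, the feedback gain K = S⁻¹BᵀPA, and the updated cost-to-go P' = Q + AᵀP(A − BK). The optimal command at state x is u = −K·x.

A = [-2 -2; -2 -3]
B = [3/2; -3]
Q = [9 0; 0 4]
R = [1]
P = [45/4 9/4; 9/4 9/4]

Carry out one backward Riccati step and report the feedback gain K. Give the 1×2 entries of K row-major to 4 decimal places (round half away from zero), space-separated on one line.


BᵀP = [10.1250 -3.3750]
S = R + BᵀPB = [1] + [25.3125] = [26.3125]
BᵀPA = [-13.5000 -10.1250]
K = S⁻¹·BᵀPA = [-0.5131 -0.3848]
A−BK = [-1.2304 -1.4228; -3.5392 -4.1544]
AᵀP(A−BK) = [65.0736 75.8052; 75.8052 88.3539]
P' = Q + AᵀP(A−BK) = [74.0736 75.8052; 75.8052 92.3539]
tr(P') = 166.4276

-0.5131 -0.3848


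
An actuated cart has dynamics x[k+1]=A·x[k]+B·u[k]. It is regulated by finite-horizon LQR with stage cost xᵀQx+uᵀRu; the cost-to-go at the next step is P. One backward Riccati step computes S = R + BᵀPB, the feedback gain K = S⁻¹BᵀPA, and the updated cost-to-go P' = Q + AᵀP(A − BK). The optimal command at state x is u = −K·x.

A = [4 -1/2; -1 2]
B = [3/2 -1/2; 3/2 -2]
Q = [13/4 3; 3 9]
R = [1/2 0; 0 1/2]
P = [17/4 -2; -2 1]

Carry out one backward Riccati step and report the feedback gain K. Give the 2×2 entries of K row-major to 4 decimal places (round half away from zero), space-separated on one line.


3.5566 -1.0045 2.4525 -1.0362

BᵀP = [3.3750 -1.5000; 1.8750 -1.0000]
S = R + BᵀPB = [1/2 0; 0 1/2] + [2.8125 1.3125; 1.3125 1.0625] = [3.3125 1.3125; 1.3125 1.5625]
BᵀPA = [15.0000 -4.6875; 8.5000 -2.9375]
K = S⁻¹·BᵀPA = [3.5566 -1.0045; 2.4525 -1.0362]
A−BK = [-0.1086 0.4887; -1.4299 1.4344]
AᵀP(A−BK) = [10.8054 -3.6244; -3.6244 1.3100]
P' = Q + AᵀP(A−BK) = [14.0554 -0.6244; -0.6244 10.3100]
tr(P') = 24.3654


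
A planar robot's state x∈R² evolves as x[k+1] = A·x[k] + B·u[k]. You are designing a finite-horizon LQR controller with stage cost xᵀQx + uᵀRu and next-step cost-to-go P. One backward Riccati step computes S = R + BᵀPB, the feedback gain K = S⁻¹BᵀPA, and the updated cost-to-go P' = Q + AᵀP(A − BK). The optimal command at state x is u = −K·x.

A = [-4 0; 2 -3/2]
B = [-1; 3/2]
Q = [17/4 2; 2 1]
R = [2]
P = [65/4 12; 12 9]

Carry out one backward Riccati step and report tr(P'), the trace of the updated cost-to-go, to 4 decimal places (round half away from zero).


BᵀP = [1.7500 1.5000]
S = R + BᵀPB = [2] + [0.5000] = [2.5000]
BᵀPA = [-4.0000 -2.2500]
K = S⁻¹·BᵀPA = [-1.6000 -0.9000]
A−BK = [-5.6000 -0.9000; 4.4000 -0.1500]
AᵀP(A−BK) = [97.6000 41.4000; 41.4000 18.2250]
P' = Q + AᵀP(A−BK) = [101.8500 43.4000; 43.4000 19.2250]
tr(P') = 121.0750

121.0750


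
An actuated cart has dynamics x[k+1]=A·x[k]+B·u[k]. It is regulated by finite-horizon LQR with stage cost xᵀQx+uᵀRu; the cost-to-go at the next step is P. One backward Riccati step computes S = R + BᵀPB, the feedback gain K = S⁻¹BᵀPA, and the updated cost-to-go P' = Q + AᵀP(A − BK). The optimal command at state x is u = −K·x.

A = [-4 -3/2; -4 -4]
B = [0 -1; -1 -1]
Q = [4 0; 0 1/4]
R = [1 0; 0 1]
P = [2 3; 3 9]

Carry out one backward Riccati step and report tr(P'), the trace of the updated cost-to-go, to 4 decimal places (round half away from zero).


BᵀP = [-3.0000 -9.0000; -5.0000 -12.0000]
S = R + BᵀPB = [1 0; 0 1] + [9.0000 12.0000; 12.0000 17.0000] = [10.0000 12.0000; 12.0000 18.0000]
BᵀPA = [48.0000 40.5000; 68.0000 55.5000]
K = S⁻¹·BᵀPA = [1.3333 1.7500; 2.8889 1.9167]
A−BK = [-1.1111 0.4167; 0.2222 -0.3333]
AᵀP(A−BK) = [11.5556 7.6667; 7.6667 7.2500]
P' = Q + AᵀP(A−BK) = [15.5556 7.6667; 7.6667 7.5000]
tr(P') = 23.0556

23.0556


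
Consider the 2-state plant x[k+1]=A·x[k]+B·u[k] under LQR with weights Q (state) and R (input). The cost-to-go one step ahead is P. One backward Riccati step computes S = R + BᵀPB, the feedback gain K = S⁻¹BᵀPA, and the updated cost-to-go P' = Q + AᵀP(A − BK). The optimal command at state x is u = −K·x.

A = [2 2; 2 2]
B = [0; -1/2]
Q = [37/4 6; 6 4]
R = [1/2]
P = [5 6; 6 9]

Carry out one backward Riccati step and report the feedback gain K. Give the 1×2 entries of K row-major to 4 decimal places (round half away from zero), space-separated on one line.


-5.4545 -5.4545

BᵀP = [-3.0000 -4.5000]
S = R + BᵀPB = [1/2] + [2.2500] = [2.7500]
BᵀPA = [-15.0000 -15.0000]
K = S⁻¹·BᵀPA = [-5.4545 -5.4545]
A−BK = [2.0000 2.0000; -0.7273 -0.7273]
AᵀP(A−BK) = [22.1818 22.1818; 22.1818 22.1818]
P' = Q + AᵀP(A−BK) = [31.4318 28.1818; 28.1818 26.1818]
tr(P') = 57.6136


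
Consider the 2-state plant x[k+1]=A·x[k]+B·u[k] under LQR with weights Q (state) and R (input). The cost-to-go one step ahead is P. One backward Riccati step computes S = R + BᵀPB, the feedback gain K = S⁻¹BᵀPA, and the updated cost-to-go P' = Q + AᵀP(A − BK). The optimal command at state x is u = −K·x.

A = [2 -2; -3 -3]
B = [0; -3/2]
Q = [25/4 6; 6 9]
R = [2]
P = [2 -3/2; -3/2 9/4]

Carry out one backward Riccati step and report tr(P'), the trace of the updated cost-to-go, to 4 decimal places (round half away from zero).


BᵀP = [2.2500 -3.3750]
S = R + BᵀPB = [2] + [5.0625] = [7.0625]
BᵀPA = [14.6250 5.6250]
K = S⁻¹·BᵀPA = [2.0708 0.7965]
A−BK = [2.0000 -2.0000; 0.1062 -1.8053]
AᵀP(A−BK) = [15.9646 0.6018; 0.6018 5.7699]
P' = Q + AᵀP(A−BK) = [22.2146 6.6018; 6.6018 14.7699]
tr(P') = 36.9845

36.9845


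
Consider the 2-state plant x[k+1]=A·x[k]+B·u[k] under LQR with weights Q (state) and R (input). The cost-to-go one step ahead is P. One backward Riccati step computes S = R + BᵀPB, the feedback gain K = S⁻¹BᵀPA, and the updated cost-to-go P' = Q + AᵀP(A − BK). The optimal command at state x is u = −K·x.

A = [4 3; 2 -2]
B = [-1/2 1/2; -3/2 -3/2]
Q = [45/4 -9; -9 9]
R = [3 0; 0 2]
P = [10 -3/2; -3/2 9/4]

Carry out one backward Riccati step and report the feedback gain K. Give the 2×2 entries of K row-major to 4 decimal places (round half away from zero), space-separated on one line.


-2.6753 -1.2258 2.3370 2.8056

BᵀP = [-2.7500 -2.6250; 7.2500 -4.1250]
S = R + BᵀPB = [3 0; 0 2] + [5.3125 2.5625; 2.5625 9.8125] = [8.3125 2.5625; 2.5625 11.8125]
BᵀPA = [-16.2500 -3.0000; 20.7500 30.0000]
K = S⁻¹·BᵀPA = [-2.6753 -1.2258; 2.3370 2.8056]
A−BK = [1.4939 0.9843; 1.4925 0.3697]
AᵀP(A−BK) = [53.0341 35.8649; 35.8649 29.1548]
P' = Q + AᵀP(A−BK) = [64.2841 26.8649; 26.8649 38.1548]
tr(P') = 102.4389


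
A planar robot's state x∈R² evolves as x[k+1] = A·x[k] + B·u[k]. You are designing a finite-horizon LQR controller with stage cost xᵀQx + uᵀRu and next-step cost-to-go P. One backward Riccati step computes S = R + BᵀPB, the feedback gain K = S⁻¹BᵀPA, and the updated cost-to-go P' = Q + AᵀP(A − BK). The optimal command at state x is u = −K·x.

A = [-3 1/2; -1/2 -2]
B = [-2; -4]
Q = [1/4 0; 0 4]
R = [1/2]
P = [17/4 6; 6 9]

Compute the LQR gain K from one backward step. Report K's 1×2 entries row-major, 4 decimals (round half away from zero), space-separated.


BᵀP = [-32.5000 -48.0000]
S = R + BᵀPB = [1/2] + [257.0000] = [257.5000]
BᵀPA = [121.5000 79.7500]
K = S⁻¹·BᵀPA = [0.4718 0.3097]
A−BK = [-2.0563 1.1194; 1.3874 -0.7612]
AᵀP(A−BK) = [1.1709 -0.5046; -0.5046 0.3632]
P' = Q + AᵀP(A−BK) = [1.4209 -0.5046; -0.5046 4.3632]
tr(P') = 5.7841

0.4718 0.3097


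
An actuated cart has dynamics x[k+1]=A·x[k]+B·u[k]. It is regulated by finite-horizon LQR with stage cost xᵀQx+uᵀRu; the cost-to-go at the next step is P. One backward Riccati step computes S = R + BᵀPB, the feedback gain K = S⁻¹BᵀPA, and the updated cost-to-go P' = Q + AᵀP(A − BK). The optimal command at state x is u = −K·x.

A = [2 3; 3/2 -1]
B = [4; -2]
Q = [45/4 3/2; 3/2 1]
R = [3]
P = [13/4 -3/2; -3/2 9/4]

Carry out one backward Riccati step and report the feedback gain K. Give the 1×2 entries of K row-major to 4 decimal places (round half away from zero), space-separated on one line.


BᵀP = [16.0000 -10.5000]
S = R + BᵀPB = [3] + [85.0000] = [88.0000]
BᵀPA = [16.2500 58.5000]
K = S⁻¹·BᵀPA = [0.1847 0.6648]
A−BK = [1.2614 0.3409; 1.8693 0.3295]
AᵀP(A−BK) = [6.0618 1.5724; 1.5724 1.6108]
P' = Q + AᵀP(A−BK) = [17.3118 3.0724; 3.0724 2.6108]
tr(P') = 19.9226

0.1847 0.6648


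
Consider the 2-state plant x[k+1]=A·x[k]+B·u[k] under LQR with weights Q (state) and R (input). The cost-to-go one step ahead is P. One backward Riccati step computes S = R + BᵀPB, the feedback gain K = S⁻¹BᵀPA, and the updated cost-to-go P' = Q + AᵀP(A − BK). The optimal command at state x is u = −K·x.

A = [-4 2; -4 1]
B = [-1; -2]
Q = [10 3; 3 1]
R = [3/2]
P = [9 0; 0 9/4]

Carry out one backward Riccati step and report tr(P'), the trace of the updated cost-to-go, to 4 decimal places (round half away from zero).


53.7500

BᵀP = [-9.0000 -4.5000]
S = R + BᵀPB = [3/2] + [18.0000] = [19.5000]
BᵀPA = [54.0000 -22.5000]
K = S⁻¹·BᵀPA = [2.7692 -1.1538]
A−BK = [-1.2308 0.8462; 1.5385 -1.3077]
AᵀP(A−BK) = [30.4615 -18.6923; -18.6923 12.2885]
P' = Q + AᵀP(A−BK) = [40.4615 -15.6923; -15.6923 13.2885]
tr(P') = 53.7500


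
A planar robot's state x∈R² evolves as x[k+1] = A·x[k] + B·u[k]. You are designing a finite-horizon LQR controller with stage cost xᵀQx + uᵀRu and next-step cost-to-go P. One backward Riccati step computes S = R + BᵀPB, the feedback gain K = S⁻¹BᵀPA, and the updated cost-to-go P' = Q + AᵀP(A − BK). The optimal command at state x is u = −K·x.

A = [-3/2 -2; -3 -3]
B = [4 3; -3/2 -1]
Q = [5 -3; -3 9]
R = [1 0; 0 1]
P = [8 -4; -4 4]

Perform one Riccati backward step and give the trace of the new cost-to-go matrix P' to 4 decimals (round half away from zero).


BᵀP = [38.0000 -22.0000; 28.0000 -16.0000]
S = R + BᵀPB = [1 0; 0 1] + [185.0000 136.0000; 136.0000 100.0000] = [186.0000 136.0000; 136.0000 101.0000]
BᵀPA = [9.0000 -10.0000; 6.0000 -8.0000]
K = S⁻¹·BᵀPA = [0.3207 0.2690; -0.3724 -0.4414]
A−BK = [-1.6655 -1.7517; -2.8914 -3.0379]
AᵀP(A−BK) = [17.3483 18.2276; 18.2276 19.1586]
P' = Q + AᵀP(A−BK) = [22.3483 15.2276; 15.2276 28.1586]
tr(P') = 50.5069

50.5069


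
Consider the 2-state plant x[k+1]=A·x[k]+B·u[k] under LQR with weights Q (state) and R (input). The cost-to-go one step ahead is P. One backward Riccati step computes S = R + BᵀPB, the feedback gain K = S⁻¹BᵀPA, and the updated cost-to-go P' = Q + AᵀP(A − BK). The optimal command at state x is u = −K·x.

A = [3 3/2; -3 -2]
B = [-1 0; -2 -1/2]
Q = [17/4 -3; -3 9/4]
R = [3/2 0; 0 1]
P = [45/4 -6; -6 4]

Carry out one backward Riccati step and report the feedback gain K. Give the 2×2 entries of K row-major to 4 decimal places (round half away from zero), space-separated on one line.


0.1765 0.2059 7.4118 4.1471

BᵀP = [0.7500 -2.0000; 3.0000 -2.0000]
S = R + BᵀPB = [3/2 0; 0 1] + [3.2500 1.0000; 1.0000 1.0000] = [4.7500 1.0000; 1.0000 2.0000]
BᵀPA = [8.2500 5.1250; 15.0000 8.5000]
K = S⁻¹·BᵀPA = [0.1765 0.2059; 7.4118 4.1471]
A−BK = [3.1765 1.7059; 1.0588 0.4853]
AᵀP(A−BK) = [132.6176 73.7206; 73.7206 41.0074]
P' = Q + AᵀP(A−BK) = [136.8676 70.7206; 70.7206 43.2574]
tr(P') = 180.1250


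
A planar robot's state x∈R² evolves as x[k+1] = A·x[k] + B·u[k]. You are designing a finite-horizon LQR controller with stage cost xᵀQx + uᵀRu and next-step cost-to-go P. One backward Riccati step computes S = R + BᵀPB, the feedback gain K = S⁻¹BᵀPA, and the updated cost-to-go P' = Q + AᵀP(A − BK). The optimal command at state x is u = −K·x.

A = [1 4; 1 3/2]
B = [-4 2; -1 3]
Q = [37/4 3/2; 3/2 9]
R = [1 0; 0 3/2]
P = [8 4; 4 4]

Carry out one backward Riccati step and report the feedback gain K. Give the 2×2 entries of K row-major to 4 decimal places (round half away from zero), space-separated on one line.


BᵀP = [-36.0000 -20.0000; 28.0000 20.0000]
S = R + BᵀPB = [1 0; 0 3/2] + [164.0000 -132.0000; -132.0000 116.0000] = [165.0000 -132.0000; -132.0000 117.5000]
BᵀPA = [-56.0000 -174.0000; 48.0000 142.0000]
K = S⁻¹·BᵀPA = [-0.1243 -0.8663; 0.2689 0.2353]
A−BK = [-0.0349 0.0642; 0.0690 -0.0722]
AᵀP(A−BK) = [0.1334 0.1925; 0.1925 0.8503]
P' = Q + AᵀP(A−BK) = [9.3834 1.6925; 1.6925 9.8503]
tr(P') = 19.2337

-0.1243 -0.8663 0.2689 0.2353
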